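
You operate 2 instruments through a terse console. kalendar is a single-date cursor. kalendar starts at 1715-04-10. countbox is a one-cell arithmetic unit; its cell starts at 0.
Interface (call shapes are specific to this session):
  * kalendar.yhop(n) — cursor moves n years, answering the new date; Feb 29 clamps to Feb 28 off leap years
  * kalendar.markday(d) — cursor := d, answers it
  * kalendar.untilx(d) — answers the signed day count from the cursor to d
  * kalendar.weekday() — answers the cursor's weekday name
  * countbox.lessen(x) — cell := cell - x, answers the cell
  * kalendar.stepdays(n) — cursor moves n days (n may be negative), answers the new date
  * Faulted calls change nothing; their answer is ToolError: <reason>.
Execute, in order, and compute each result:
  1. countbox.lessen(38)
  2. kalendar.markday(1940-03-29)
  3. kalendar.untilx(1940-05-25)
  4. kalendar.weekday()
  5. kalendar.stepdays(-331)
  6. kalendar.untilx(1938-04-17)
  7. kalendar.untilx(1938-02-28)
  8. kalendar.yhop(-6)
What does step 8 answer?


Act: countbox.lessen[38]
Obs: -38
Act: kalendar.markday[1940-03-29]
Obs: 1940-03-29
Act: kalendar.untilx[1940-05-25]
Obs: 57
Act: kalendar.weekday[]
Obs: Friday
Act: kalendar.stepdays[-331]
Obs: 1939-05-03
Act: kalendar.untilx[1938-04-17]
Obs: -381
Act: kalendar.untilx[1938-02-28]
Obs: -429
Act: kalendar.yhop[-6]
Obs: 1933-05-03

Answer: 1933-05-03


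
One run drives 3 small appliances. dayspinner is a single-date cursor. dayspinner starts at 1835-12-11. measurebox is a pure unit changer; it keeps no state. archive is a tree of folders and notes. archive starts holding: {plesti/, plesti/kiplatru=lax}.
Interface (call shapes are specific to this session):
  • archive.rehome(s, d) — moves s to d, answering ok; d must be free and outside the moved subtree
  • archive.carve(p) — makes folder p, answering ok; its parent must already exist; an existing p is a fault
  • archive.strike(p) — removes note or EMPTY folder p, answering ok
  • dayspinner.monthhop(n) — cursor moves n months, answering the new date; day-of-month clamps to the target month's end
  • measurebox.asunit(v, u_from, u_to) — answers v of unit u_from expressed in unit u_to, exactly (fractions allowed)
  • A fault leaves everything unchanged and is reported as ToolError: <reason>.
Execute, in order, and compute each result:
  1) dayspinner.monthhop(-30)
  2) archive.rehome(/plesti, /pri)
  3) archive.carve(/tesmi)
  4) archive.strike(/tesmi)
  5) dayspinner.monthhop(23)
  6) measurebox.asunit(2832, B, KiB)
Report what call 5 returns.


Answer: 1835-05-11

Derivation:
CALL dayspinner.monthhop[n: -30]
RET  1833-06-11
CALL archive.rehome[s: /plesti; d: /pri]
RET  ok
CALL archive.carve[p: /tesmi]
RET  ok
CALL archive.strike[p: /tesmi]
RET  ok
CALL dayspinner.monthhop[n: 23]
RET  1835-05-11
CALL measurebox.asunit[v: 2832; u_from: B; u_to: KiB]
RET  177/64


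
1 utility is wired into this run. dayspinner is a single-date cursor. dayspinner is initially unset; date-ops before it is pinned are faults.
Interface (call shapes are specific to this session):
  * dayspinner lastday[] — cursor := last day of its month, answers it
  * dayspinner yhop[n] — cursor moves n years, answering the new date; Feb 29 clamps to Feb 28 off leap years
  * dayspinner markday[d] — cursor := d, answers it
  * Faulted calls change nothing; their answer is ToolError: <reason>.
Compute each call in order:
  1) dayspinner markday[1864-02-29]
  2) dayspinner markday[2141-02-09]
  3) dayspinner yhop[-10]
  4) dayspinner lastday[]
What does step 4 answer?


Answer: 2131-02-28

Derivation:
I try dayspinner markday using d: 1864-02-29, and observe 1864-02-29.
Calling dayspinner markday using d: 2141-02-09, — result: 2141-02-09.
Next I call dayspinner yhop using n: -10, — result: 2131-02-09.
Calling dayspinner lastday(), and get 2131-02-28.


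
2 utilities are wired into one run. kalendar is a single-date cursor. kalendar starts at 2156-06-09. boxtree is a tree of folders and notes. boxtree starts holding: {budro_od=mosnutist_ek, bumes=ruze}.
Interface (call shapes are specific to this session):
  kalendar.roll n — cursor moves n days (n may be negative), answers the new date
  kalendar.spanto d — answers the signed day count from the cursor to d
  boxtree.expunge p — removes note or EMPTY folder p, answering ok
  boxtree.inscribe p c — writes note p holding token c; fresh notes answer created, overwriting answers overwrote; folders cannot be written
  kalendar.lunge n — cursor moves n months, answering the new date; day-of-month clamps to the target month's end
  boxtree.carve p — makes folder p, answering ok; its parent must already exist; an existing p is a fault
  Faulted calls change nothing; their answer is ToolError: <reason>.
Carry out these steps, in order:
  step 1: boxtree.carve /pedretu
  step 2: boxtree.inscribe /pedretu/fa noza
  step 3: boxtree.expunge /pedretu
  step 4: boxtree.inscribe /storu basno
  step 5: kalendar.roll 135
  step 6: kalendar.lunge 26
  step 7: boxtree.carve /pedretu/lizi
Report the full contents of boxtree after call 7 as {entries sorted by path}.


==> boxtree.carve(p='/pedretu')
<== ok
==> boxtree.inscribe(p='/pedretu/fa', c='noza')
<== created
==> boxtree.expunge(p='/pedretu')
<== ToolError: not empty
==> boxtree.inscribe(p='/storu', c='basno')
<== created
==> kalendar.roll(n='135')
<== 2156-10-22
==> kalendar.lunge(n='26')
<== 2158-12-22
==> boxtree.carve(p='/pedretu/lizi')
<== ok

Answer: {budro_od=mosnutist_ek, bumes=ruze, pedretu/, pedretu/fa=noza, pedretu/lizi/, storu=basno}


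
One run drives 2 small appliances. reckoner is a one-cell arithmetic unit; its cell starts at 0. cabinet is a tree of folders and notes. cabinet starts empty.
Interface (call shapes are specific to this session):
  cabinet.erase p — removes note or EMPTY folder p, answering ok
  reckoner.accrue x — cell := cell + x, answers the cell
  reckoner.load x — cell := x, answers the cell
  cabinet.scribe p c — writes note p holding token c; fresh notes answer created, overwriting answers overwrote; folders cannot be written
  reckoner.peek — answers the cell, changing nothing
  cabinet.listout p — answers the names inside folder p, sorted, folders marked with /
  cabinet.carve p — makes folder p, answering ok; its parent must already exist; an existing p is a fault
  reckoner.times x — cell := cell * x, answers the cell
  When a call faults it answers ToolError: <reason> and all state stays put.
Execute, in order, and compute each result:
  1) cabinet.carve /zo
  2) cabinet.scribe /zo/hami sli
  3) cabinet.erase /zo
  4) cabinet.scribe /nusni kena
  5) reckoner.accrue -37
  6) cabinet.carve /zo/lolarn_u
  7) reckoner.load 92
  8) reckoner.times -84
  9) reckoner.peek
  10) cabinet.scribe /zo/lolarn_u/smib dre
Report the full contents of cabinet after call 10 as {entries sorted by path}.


% cabinet.carve /zo
  ok
% cabinet.scribe /zo/hami sli
  created
% cabinet.erase /zo
  ToolError: not empty
% cabinet.scribe /nusni kena
  created
% reckoner.accrue -37
  -37
% cabinet.carve /zo/lolarn_u
  ok
% reckoner.load 92
  92
% reckoner.times -84
  -7728
% reckoner.peek
  -7728
% cabinet.scribe /zo/lolarn_u/smib dre
  created

Answer: {nusni=kena, zo/, zo/hami=sli, zo/lolarn_u/, zo/lolarn_u/smib=dre}


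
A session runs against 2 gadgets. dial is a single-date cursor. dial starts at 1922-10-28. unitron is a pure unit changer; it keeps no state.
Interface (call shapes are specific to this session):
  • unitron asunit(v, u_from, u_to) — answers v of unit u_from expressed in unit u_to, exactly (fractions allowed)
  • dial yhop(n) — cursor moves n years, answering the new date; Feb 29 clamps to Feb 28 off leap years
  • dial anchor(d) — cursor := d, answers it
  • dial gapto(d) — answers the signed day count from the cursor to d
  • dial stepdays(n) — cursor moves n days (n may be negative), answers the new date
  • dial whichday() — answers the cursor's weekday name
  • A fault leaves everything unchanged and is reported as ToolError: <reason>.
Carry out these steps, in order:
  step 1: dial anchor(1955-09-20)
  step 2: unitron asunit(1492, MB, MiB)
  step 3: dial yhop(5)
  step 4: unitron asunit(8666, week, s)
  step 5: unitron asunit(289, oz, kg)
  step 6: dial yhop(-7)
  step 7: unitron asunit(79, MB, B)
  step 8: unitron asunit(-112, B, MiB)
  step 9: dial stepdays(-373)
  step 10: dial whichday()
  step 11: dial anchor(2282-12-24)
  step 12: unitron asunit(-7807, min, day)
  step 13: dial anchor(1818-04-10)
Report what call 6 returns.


I use dial anchor passing d: 1955-09-20, and get 1955-09-20.
Then unitron asunit passing v: 1492, u_from: MB, u_to: MiB, and get 5828125/4096.
Now I run dial yhop passing n: 5, which returns 1960-09-20.
I invoke unitron asunit passing v: 8666, u_from: week, u_to: s, and get 5241196800.
Invoking unitron asunit passing v: 289, u_from: oz, u_to: kg, yielding 13108819493/1600000000.
I call dial yhop passing n: -7, yielding 1953-09-20.
Then unitron asunit passing v: 79, u_from: MB, u_to: B, and get 79000000.
Next I call unitron asunit passing v: -112, u_from: B, u_to: MiB: -7/65536.
I try dial stepdays passing n: -373, and observe 1952-09-12.
Now I run dial whichday(), — result: Friday.
Now I run dial anchor passing d: 2282-12-24, giving 2282-12-24.
I use unitron asunit passing v: -7807, u_from: min, u_to: day, which returns -7807/1440.
I use dial anchor passing d: 1818-04-10, and observe 1818-04-10.

Answer: 1953-09-20


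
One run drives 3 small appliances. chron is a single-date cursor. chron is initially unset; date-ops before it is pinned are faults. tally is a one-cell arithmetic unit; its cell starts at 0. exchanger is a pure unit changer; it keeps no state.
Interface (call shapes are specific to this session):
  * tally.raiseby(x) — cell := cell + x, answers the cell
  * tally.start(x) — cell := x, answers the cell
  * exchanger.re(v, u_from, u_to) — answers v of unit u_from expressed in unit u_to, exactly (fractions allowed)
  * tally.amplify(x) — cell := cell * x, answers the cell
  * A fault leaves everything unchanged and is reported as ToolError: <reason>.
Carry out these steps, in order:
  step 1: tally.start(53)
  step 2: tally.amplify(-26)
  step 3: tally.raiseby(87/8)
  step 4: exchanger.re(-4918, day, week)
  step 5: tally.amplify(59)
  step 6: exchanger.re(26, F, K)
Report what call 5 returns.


I try start on x: 53: 53.
I invoke amplify on x: -26, and get -1378.
I try raiseby on x: 87/8, and get -10937/8.
Then re on v: -4918, u_from: day, u_to: week, which returns -4918/7.
Calling amplify on x: 59, → -645283/8.
Calling re on v: 26, u_from: F, u_to: K, and see 16189/60.

Answer: -645283/8


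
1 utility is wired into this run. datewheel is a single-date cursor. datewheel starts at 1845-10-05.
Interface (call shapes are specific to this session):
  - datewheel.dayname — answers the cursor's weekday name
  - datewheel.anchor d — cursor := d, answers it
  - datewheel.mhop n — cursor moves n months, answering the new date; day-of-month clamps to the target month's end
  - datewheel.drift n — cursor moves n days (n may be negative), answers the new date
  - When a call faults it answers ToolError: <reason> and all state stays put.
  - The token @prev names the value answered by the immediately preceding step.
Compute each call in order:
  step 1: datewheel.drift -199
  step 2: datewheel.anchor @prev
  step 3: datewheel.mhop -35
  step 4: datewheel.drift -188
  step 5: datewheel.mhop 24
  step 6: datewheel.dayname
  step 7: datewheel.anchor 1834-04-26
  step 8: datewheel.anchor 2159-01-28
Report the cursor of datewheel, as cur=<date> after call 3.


Answer: cur=1842-04-20

Derivation:
>> datewheel.drift(n: -199)
<< 1845-03-20
>> datewheel.anchor(d: @prev)
<< 1845-03-20
>> datewheel.mhop(n: -35)
<< 1842-04-20
>> datewheel.drift(n: -188)
<< 1841-10-14
>> datewheel.mhop(n: 24)
<< 1843-10-14
>> datewheel.dayname()
<< Saturday
>> datewheel.anchor(d: 1834-04-26)
<< 1834-04-26
>> datewheel.anchor(d: 2159-01-28)
<< 2159-01-28


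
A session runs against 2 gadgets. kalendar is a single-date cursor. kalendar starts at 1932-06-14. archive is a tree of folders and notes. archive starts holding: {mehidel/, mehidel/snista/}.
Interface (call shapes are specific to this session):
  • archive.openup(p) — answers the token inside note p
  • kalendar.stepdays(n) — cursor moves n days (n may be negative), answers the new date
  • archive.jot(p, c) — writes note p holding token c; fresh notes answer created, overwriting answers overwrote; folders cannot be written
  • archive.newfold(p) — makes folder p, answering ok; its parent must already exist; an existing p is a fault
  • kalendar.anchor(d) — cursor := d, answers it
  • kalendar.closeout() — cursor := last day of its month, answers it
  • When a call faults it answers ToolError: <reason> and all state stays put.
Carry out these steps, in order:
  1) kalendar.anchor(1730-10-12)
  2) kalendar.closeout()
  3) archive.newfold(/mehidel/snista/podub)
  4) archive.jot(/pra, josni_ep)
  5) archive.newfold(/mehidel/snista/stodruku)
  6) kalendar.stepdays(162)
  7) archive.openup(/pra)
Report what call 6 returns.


-- anchor(d=1730-10-12) : 1730-10-12
-- closeout() : 1730-10-31
-- newfold(p=/mehidel/snista/podub) : ok
-- jot(p=/pra, c=josni_ep) : created
-- newfold(p=/mehidel/snista/stodruku) : ok
-- stepdays(n=162) : 1731-04-11
-- openup(p=/pra) : josni_ep

Answer: 1731-04-11


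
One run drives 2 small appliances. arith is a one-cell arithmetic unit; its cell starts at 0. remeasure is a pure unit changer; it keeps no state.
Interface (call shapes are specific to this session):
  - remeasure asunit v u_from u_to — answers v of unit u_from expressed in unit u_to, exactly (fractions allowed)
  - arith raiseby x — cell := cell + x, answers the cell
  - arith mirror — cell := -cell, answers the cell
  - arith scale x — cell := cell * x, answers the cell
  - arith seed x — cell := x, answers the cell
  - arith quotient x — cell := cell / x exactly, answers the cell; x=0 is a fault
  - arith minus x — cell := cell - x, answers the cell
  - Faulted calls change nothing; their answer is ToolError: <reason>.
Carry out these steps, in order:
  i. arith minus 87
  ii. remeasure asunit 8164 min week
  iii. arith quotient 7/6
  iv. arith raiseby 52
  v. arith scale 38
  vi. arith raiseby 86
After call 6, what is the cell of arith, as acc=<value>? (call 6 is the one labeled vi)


Answer: acc=-5402/7

Derivation:
Then arith minus using 87, and get -87.
I run remeasure asunit using 8164, min, week, and get 2041/2520.
Invoking arith quotient using 7/6: -522/7.
Calling arith raiseby using 52, — result: -158/7.
Using arith scale using 38, → -6004/7.
Then arith raiseby using 86, and see -5402/7.


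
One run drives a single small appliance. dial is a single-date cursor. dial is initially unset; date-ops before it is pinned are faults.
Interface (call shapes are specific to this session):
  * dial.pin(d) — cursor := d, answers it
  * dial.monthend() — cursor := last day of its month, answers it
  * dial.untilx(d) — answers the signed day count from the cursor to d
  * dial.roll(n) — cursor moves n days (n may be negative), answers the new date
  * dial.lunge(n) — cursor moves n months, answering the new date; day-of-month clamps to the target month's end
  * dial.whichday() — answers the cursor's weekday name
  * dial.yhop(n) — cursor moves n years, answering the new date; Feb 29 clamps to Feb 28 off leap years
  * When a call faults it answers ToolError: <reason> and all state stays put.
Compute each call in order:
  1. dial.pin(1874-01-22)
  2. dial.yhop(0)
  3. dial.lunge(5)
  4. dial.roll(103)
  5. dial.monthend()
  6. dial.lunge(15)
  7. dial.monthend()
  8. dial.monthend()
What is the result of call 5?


% dial.pin 1874-01-22
[out] 1874-01-22
% dial.yhop 0
[out] 1874-01-22
% dial.lunge 5
[out] 1874-06-22
% dial.roll 103
[out] 1874-10-03
% dial.monthend
[out] 1874-10-31
% dial.lunge 15
[out] 1876-01-31
% dial.monthend
[out] 1876-01-31
% dial.monthend
[out] 1876-01-31

Answer: 1874-10-31


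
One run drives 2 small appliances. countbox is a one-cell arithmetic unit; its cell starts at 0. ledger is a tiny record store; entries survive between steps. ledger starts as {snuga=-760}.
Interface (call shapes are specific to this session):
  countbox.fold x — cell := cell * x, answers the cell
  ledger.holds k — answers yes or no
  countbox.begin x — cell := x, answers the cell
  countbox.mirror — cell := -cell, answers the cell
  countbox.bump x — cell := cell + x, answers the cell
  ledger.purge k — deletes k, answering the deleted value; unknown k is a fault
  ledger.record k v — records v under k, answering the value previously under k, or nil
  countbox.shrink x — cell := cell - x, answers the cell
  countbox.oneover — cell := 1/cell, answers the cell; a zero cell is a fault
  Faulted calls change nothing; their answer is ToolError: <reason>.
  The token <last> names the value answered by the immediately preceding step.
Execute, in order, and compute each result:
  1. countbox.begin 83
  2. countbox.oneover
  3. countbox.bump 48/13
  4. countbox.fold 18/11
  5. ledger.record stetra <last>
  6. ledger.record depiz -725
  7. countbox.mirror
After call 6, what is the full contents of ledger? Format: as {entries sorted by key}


Answer: {depiz=-725, snuga=-760, stetra=71946/11869}

Derivation:
·→ begin(x=83)
·← 83
·→ oneover()
·← 1/83
·→ bump(x=48/13)
·← 3997/1079
·→ fold(x=18/11)
·← 71946/11869
·→ record(k=stetra, v=<last>)
·← nil
·→ record(k=depiz, v=-725)
·← nil
·→ mirror()
·← -71946/11869


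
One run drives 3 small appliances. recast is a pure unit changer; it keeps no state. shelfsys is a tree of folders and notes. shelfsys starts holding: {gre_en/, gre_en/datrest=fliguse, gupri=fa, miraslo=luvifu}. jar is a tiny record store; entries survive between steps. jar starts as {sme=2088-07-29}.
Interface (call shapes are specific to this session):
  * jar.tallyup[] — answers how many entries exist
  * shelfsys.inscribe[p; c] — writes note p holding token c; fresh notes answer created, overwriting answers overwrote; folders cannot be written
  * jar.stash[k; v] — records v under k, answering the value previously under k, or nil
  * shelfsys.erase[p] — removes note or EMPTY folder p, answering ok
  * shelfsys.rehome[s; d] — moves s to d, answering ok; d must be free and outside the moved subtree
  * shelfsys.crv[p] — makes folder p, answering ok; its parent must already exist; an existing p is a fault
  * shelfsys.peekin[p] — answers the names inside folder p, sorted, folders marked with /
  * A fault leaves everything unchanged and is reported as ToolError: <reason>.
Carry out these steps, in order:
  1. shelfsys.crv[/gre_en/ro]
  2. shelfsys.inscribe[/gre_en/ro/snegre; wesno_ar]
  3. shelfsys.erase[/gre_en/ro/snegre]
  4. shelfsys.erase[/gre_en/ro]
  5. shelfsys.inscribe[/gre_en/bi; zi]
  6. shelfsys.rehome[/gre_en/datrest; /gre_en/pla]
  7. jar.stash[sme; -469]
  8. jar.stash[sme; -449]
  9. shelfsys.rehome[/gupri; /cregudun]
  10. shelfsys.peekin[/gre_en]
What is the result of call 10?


Answer: [bi, pla]

Derivation:
% shelfsys.crv /gre_en/ro
[out] ok
% shelfsys.inscribe /gre_en/ro/snegre wesno_ar
[out] created
% shelfsys.erase /gre_en/ro/snegre
[out] ok
% shelfsys.erase /gre_en/ro
[out] ok
% shelfsys.inscribe /gre_en/bi zi
[out] created
% shelfsys.rehome /gre_en/datrest /gre_en/pla
[out] ok
% jar.stash sme -469
[out] 2088-07-29
% jar.stash sme -449
[out] -469
% shelfsys.rehome /gupri /cregudun
[out] ok
% shelfsys.peekin /gre_en
[out] [bi, pla]


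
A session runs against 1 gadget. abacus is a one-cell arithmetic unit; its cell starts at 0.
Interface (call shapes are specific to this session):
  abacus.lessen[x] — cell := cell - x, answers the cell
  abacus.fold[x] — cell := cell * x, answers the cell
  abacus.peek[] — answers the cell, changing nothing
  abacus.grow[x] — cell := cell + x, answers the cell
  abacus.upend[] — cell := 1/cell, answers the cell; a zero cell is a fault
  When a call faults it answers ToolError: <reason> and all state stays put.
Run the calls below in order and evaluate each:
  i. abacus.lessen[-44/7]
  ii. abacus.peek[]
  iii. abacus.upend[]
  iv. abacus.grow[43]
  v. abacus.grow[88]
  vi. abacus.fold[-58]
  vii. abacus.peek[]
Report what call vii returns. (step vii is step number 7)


Answer: -167359/22

Derivation:
~$ abacus.lessen x=-44/7
:: 44/7
~$ abacus.peek
:: 44/7
~$ abacus.upend
:: 7/44
~$ abacus.grow x=43
:: 1899/44
~$ abacus.grow x=88
:: 5771/44
~$ abacus.fold x=-58
:: -167359/22
~$ abacus.peek
:: -167359/22


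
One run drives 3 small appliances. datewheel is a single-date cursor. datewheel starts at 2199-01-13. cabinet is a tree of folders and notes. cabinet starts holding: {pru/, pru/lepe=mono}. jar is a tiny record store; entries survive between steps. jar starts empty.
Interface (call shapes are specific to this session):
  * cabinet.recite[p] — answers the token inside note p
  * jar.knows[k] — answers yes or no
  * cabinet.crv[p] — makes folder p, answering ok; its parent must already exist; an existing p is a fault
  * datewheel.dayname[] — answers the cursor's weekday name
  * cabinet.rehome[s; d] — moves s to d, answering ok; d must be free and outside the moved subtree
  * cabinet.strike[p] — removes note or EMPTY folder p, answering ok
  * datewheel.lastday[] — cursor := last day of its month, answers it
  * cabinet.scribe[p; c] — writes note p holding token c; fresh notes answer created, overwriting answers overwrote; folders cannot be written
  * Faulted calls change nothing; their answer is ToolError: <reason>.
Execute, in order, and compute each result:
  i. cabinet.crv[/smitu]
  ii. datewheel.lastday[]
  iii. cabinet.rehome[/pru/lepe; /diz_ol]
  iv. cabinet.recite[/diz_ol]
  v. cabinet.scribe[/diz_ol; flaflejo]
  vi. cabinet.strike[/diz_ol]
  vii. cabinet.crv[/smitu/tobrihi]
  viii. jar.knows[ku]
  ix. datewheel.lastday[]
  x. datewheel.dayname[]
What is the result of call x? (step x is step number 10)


I call cabinet.crv on p='/smitu', yielding ok.
I try datewheel.lastday(), — result: 2199-01-31.
Now I run cabinet.rehome on s='/pru/lepe', d='/diz_ol': ok.
I use cabinet.recite on p='/diz_ol', yielding mono.
I run cabinet.scribe on p='/diz_ol', c='flaflejo', and get overwrote.
Calling cabinet.strike on p='/diz_ol', and see ok.
I use cabinet.crv on p='/smitu/tobrihi', and get ok.
I try jar.knows on k='ku', and get no.
Then datewheel.lastday(), — result: 2199-01-31.
Invoking datewheel.dayname, giving Thursday.

Answer: Thursday


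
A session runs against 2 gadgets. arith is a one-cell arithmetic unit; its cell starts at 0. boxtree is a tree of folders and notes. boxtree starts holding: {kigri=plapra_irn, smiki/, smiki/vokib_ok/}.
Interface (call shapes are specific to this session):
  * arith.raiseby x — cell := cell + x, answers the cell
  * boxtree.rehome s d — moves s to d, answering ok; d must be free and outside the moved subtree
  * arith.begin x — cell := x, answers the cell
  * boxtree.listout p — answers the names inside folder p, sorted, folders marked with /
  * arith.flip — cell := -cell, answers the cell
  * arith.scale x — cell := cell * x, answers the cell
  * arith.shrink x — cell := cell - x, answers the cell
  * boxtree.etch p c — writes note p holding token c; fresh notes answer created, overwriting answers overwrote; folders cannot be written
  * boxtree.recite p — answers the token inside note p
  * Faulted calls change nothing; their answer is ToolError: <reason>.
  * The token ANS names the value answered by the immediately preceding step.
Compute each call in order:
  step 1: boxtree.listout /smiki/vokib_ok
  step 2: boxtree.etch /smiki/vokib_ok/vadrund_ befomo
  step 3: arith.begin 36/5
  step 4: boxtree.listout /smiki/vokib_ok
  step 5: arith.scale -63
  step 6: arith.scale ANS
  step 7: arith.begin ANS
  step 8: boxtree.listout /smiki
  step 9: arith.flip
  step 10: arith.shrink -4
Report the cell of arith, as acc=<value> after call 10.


;; 1. listout(/smiki/vokib_ok) -> []
;; 2. etch(/smiki/vokib_ok/vadrund_, befomo) -> created
;; 3. begin(36/5) -> 36/5
;; 4. listout(/smiki/vokib_ok) -> [vadrund_]
;; 5. scale(-63) -> -2268/5
;; 6. scale(ANS) -> 5143824/25
;; 7. begin(ANS) -> 5143824/25
;; 8. listout(/smiki) -> [vokib_ok/]
;; 9. flip() -> -5143824/25
;; 10. shrink(-4) -> -5143724/25

Answer: acc=-5143724/25


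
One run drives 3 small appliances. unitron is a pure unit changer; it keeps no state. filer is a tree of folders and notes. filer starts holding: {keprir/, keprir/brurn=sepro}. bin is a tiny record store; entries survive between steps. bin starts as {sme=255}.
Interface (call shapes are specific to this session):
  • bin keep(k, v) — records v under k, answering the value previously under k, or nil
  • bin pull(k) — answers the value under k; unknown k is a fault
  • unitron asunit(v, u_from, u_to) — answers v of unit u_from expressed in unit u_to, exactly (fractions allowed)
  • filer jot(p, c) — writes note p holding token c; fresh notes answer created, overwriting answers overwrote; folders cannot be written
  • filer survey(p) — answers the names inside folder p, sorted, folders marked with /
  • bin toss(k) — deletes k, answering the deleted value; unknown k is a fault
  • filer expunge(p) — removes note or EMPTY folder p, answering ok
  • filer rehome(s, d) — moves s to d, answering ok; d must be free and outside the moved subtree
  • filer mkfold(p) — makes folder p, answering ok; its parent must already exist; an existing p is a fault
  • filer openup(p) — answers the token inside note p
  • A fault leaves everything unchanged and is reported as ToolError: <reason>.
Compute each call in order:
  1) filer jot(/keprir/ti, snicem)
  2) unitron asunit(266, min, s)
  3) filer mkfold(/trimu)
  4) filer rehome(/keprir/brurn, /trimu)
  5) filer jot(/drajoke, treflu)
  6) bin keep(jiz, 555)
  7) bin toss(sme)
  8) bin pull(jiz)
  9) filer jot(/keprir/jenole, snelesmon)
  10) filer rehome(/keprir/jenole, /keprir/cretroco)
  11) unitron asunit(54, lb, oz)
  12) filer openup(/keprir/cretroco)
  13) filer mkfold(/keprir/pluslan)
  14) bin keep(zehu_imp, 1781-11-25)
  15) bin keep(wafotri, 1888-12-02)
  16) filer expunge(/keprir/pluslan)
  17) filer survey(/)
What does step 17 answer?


Answer: [drajoke, keprir/, trimu/]

Derivation:
Step: filer jot[/keprir/ti; snicem]
Result: created
Step: unitron asunit[266; min; s]
Result: 15960
Step: filer mkfold[/trimu]
Result: ok
Step: filer rehome[/keprir/brurn; /trimu]
Result: ToolError: exists
Step: filer jot[/drajoke; treflu]
Result: created
Step: bin keep[jiz; 555]
Result: nil
Step: bin toss[sme]
Result: 255
Step: bin pull[jiz]
Result: 555
Step: filer jot[/keprir/jenole; snelesmon]
Result: created
Step: filer rehome[/keprir/jenole; /keprir/cretroco]
Result: ok
Step: unitron asunit[54; lb; oz]
Result: 864
Step: filer openup[/keprir/cretroco]
Result: snelesmon
Step: filer mkfold[/keprir/pluslan]
Result: ok
Step: bin keep[zehu_imp; 1781-11-25]
Result: nil
Step: bin keep[wafotri; 1888-12-02]
Result: nil
Step: filer expunge[/keprir/pluslan]
Result: ok
Step: filer survey[/]
Result: [drajoke, keprir/, trimu/]


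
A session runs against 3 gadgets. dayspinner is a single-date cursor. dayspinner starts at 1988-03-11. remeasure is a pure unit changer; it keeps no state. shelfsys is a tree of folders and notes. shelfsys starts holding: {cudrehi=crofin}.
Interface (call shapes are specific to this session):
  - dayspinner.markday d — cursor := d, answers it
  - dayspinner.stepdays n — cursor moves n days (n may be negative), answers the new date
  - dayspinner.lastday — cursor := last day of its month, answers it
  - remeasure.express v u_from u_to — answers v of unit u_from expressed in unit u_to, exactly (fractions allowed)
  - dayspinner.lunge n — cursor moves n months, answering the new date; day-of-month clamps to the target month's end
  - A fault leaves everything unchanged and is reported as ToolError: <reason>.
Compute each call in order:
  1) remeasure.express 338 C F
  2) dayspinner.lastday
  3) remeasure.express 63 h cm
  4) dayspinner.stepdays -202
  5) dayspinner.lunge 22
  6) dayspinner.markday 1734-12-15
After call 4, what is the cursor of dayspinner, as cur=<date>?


// 1. remeasure.express(338, C, F) : 3202/5
// 2. dayspinner.lastday() : 1988-03-31
// 3. remeasure.express(63, h, cm) : ToolError: incompatible units
// 4. dayspinner.stepdays(-202) : 1987-09-11
// 5. dayspinner.lunge(22) : 1989-07-11
// 6. dayspinner.markday(1734-12-15) : 1734-12-15

Answer: cur=1987-09-11


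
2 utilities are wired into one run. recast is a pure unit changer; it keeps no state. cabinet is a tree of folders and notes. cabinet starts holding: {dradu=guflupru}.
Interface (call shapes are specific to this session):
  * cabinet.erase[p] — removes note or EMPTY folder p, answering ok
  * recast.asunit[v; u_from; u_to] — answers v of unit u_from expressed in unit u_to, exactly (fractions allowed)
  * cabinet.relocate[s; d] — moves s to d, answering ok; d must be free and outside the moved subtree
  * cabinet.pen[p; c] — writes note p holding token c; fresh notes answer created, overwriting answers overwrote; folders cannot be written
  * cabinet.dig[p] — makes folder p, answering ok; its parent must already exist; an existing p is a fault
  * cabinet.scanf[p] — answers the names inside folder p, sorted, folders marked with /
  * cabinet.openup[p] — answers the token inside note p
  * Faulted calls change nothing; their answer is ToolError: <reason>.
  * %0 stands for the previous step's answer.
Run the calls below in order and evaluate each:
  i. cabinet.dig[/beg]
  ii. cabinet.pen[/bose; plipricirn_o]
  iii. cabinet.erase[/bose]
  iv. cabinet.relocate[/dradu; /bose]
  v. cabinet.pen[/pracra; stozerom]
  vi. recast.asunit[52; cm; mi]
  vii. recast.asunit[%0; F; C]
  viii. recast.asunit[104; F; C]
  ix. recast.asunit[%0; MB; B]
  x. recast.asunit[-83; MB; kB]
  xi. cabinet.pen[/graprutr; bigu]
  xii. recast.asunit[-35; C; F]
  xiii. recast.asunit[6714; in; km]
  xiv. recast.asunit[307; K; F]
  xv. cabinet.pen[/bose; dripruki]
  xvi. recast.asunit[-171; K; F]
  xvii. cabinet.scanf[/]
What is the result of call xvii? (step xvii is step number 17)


Answer: [beg/, bose, graprutr, pracra]

Derivation:
→ cabinet.dig(p: /beg)
← ok
→ cabinet.pen(p: /bose, c: plipricirn_o)
← created
→ cabinet.erase(p: /bose)
← ok
→ cabinet.relocate(s: /dradu, d: /bose)
← ok
→ cabinet.pen(p: /pracra, c: stozerom)
← created
→ recast.asunit(v: 52, u_from: cm, u_to: mi)
← 65/201168
→ recast.asunit(v: %0, u_from: F, u_to: C)
← -32186555/1810512
→ recast.asunit(v: 104, u_from: F, u_to: C)
← 40
→ recast.asunit(v: %0, u_from: MB, u_to: B)
← 40000000
→ recast.asunit(v: -83, u_from: MB, u_to: kB)
← -83000
→ cabinet.pen(p: /graprutr, c: bigu)
← created
→ recast.asunit(v: -35, u_from: C, u_to: F)
← -31
→ recast.asunit(v: 6714, u_from: in, u_to: km)
← 426339/2500000
→ recast.asunit(v: 307, u_from: K, u_to: F)
← 9293/100
→ cabinet.pen(p: /bose, c: dripruki)
← overwrote
→ recast.asunit(v: -171, u_from: K, u_to: F)
← -76747/100
→ cabinet.scanf(p: /)
← [beg/, bose, graprutr, pracra]


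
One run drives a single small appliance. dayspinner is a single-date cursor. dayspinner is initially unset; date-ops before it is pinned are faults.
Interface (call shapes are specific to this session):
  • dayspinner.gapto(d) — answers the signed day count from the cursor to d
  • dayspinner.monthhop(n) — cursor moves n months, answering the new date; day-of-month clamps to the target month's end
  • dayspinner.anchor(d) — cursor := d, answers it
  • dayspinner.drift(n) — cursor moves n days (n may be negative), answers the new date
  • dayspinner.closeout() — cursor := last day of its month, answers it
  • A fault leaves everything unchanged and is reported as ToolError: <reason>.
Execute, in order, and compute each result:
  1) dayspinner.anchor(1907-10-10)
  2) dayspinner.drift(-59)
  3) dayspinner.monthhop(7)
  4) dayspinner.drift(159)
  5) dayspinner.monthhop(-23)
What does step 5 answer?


Answer: 1906-09-18

Derivation:
> anchor 1907-10-10
= 1907-10-10
> drift -59
= 1907-08-12
> monthhop 7
= 1908-03-12
> drift 159
= 1908-08-18
> monthhop -23
= 1906-09-18


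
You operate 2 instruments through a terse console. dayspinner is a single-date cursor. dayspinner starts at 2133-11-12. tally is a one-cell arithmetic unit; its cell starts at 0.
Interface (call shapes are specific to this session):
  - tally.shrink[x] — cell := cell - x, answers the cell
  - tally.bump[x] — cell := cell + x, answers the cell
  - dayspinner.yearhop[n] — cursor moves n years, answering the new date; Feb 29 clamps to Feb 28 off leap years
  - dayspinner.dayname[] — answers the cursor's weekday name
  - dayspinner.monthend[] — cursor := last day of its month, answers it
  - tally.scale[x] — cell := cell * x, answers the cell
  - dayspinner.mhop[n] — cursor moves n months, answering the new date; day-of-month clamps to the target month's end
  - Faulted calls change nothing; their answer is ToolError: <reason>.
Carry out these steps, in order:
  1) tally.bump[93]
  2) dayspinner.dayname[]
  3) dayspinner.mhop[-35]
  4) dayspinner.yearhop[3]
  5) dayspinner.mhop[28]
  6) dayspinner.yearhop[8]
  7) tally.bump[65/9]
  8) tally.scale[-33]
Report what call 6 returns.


Answer: 2144-04-12

Derivation:
→ bump(x=93)
← 93
→ dayname()
← Thursday
→ mhop(n=-35)
← 2130-12-12
→ yearhop(n=3)
← 2133-12-12
→ mhop(n=28)
← 2136-04-12
→ yearhop(n=8)
← 2144-04-12
→ bump(x=65/9)
← 902/9
→ scale(x=-33)
← -9922/3


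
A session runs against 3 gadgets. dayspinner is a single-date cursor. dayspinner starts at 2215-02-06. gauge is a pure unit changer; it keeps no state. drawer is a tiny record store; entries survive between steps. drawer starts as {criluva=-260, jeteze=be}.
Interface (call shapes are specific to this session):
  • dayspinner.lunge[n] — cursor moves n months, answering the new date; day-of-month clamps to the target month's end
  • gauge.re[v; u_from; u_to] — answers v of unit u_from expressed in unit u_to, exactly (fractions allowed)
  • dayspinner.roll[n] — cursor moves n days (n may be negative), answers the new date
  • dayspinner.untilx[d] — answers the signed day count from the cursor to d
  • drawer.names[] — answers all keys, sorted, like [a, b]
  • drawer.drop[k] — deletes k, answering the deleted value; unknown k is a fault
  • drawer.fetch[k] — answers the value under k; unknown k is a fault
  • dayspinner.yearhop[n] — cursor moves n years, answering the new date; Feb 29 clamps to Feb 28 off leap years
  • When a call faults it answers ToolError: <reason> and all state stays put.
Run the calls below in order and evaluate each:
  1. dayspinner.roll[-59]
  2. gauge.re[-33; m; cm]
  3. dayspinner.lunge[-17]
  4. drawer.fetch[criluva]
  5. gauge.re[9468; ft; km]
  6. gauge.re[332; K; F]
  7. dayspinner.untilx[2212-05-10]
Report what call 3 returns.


Answer: 2213-07-09

Derivation:
-> dayspinner.roll(n='-59')
<- 2214-12-09
-> gauge.re(v='-33', u_from='m', u_to='cm')
<- -3300
-> dayspinner.lunge(n='-17')
<- 2213-07-09
-> drawer.fetch(k='criluva')
<- -260
-> gauge.re(v='9468', u_from='ft', u_to='km')
<- 901827/312500
-> gauge.re(v='332', u_from='K', u_to='F')
<- 13793/100
-> dayspinner.untilx(d='2212-05-10')
<- -425


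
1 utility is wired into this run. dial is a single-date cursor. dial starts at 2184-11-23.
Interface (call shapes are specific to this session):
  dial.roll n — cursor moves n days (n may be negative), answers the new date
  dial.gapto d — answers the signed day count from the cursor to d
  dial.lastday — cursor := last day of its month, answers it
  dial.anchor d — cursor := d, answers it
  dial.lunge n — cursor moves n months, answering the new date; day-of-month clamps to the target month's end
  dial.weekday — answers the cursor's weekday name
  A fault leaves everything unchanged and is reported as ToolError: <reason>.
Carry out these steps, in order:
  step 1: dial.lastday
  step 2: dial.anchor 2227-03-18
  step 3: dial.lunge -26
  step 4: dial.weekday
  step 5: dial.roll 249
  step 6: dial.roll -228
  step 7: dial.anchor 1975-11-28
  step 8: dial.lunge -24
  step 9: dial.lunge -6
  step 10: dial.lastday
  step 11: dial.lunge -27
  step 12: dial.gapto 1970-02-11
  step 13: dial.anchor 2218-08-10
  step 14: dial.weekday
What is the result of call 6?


$ dial.lastday
  2184-11-30
$ dial.anchor 2227-03-18
  2227-03-18
$ dial.lunge -26
  2225-01-18
$ dial.weekday
  Tuesday
$ dial.roll 249
  2225-09-24
$ dial.roll -228
  2225-02-08
$ dial.anchor 1975-11-28
  1975-11-28
$ dial.lunge -24
  1973-11-28
$ dial.lunge -6
  1973-05-28
$ dial.lastday
  1973-05-31
$ dial.lunge -27
  1971-02-28
$ dial.gapto 1970-02-11
  -382
$ dial.anchor 2218-08-10
  2218-08-10
$ dial.weekday
  Monday

Answer: 2225-02-08


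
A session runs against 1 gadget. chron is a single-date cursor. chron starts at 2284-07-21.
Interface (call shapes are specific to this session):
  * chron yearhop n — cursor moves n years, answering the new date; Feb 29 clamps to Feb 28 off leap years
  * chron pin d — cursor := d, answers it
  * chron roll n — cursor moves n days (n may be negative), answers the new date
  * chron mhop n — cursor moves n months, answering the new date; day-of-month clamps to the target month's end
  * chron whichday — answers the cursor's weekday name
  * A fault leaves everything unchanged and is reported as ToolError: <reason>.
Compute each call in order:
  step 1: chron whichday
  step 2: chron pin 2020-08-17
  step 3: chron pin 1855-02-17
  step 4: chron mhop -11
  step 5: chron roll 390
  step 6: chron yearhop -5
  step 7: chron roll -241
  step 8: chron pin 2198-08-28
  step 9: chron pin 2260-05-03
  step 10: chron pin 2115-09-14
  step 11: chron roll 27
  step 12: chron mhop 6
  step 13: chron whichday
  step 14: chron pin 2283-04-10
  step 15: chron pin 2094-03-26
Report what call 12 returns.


Step: chron whichday[]
Result: Monday
Step: chron pin[d=2020-08-17]
Result: 2020-08-17
Step: chron pin[d=1855-02-17]
Result: 1855-02-17
Step: chron mhop[n=-11]
Result: 1854-03-17
Step: chron roll[n=390]
Result: 1855-04-11
Step: chron yearhop[n=-5]
Result: 1850-04-11
Step: chron roll[n=-241]
Result: 1849-08-13
Step: chron pin[d=2198-08-28]
Result: 2198-08-28
Step: chron pin[d=2260-05-03]
Result: 2260-05-03
Step: chron pin[d=2115-09-14]
Result: 2115-09-14
Step: chron roll[n=27]
Result: 2115-10-11
Step: chron mhop[n=6]
Result: 2116-04-11
Step: chron whichday[]
Result: Saturday
Step: chron pin[d=2283-04-10]
Result: 2283-04-10
Step: chron pin[d=2094-03-26]
Result: 2094-03-26

Answer: 2116-04-11


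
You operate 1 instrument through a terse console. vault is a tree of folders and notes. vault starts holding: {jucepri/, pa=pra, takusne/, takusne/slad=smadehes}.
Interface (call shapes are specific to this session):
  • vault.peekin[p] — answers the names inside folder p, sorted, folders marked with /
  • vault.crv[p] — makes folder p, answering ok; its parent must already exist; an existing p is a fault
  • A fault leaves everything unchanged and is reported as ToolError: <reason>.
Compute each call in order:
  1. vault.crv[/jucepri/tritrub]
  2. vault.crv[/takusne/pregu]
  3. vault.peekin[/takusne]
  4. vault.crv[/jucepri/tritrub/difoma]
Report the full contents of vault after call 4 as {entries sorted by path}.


Act: vault.crv[p=/jucepri/tritrub]
Obs: ok
Act: vault.crv[p=/takusne/pregu]
Obs: ok
Act: vault.peekin[p=/takusne]
Obs: [pregu/, slad]
Act: vault.crv[p=/jucepri/tritrub/difoma]
Obs: ok

Answer: {jucepri/, jucepri/tritrub/, jucepri/tritrub/difoma/, pa=pra, takusne/, takusne/pregu/, takusne/slad=smadehes}


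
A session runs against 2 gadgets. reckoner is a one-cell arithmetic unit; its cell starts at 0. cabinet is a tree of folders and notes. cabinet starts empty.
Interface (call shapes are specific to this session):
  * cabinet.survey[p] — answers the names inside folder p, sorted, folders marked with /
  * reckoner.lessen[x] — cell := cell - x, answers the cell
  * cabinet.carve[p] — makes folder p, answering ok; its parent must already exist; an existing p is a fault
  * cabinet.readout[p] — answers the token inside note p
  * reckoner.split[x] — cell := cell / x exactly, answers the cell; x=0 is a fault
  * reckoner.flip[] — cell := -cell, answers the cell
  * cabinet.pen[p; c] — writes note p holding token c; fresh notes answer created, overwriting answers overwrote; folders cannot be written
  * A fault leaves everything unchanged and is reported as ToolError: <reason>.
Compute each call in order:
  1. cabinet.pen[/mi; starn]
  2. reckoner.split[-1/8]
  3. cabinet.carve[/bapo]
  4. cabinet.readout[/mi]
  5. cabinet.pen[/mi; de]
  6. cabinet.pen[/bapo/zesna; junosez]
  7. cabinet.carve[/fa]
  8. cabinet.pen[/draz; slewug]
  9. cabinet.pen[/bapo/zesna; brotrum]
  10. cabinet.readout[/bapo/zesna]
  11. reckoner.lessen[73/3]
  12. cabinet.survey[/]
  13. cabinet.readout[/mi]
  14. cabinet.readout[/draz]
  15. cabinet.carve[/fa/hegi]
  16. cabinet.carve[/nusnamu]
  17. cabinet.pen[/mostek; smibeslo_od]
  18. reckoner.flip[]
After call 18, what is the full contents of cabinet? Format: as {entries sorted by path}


Answer: {bapo/, bapo/zesna=brotrum, draz=slewug, fa/, fa/hegi/, mi=de, mostek=smibeslo_od, nusnamu/}

Derivation:
Do: cabinet.pen[p→/mi; c→starn]
See: created
Do: reckoner.split[x→-1/8]
See: 0
Do: cabinet.carve[p→/bapo]
See: ok
Do: cabinet.readout[p→/mi]
See: starn
Do: cabinet.pen[p→/mi; c→de]
See: overwrote
Do: cabinet.pen[p→/bapo/zesna; c→junosez]
See: created
Do: cabinet.carve[p→/fa]
See: ok
Do: cabinet.pen[p→/draz; c→slewug]
See: created
Do: cabinet.pen[p→/bapo/zesna; c→brotrum]
See: overwrote
Do: cabinet.readout[p→/bapo/zesna]
See: brotrum
Do: reckoner.lessen[x→73/3]
See: -73/3
Do: cabinet.survey[p→/]
See: [bapo/, draz, fa/, mi]
Do: cabinet.readout[p→/mi]
See: de
Do: cabinet.readout[p→/draz]
See: slewug
Do: cabinet.carve[p→/fa/hegi]
See: ok
Do: cabinet.carve[p→/nusnamu]
See: ok
Do: cabinet.pen[p→/mostek; c→smibeslo_od]
See: created
Do: reckoner.flip[]
See: 73/3
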